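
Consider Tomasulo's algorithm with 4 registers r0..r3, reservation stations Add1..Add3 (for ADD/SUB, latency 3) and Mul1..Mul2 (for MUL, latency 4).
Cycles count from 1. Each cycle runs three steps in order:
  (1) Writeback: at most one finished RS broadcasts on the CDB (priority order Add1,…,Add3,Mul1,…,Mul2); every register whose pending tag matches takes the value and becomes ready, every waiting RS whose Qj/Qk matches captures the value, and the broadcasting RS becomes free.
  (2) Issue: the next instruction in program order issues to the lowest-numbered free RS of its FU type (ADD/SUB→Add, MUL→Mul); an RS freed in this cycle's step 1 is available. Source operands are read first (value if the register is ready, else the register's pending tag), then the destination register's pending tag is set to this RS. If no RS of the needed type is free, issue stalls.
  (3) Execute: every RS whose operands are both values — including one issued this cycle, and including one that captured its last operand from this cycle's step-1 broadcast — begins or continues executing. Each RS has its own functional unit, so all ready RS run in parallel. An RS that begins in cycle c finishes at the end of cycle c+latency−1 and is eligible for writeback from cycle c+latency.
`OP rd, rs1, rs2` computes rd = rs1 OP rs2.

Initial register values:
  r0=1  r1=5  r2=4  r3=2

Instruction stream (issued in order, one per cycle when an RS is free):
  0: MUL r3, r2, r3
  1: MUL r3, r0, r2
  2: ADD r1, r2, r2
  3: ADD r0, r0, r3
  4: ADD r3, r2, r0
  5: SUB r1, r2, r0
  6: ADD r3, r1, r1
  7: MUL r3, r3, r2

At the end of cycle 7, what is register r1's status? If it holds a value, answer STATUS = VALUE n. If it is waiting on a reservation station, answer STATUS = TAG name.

STATUS = TAG Add1

c1: issue MUL r3<-Mul1 | r0:1,r1:5,r2:4,r3:Mul1
c2: issue MUL r3<-Mul2 | r0:1,r1:5,r2:4,r3:Mul2
c3: issue ADD r1<-Add1 | r0:1,r1:Add1,r2:4,r3:Mul2
c4: issue ADD r0<-Add2 | r0:Add2,r1:Add1,r2:4,r3:Mul2
c5: CDB Mul1=8; issue ADD r3<-Add3 | r0:Add2,r1:Add1,r2:4,r3:Add3
c6: CDB Add1=8; issue SUB r1<-Add1 | r0:Add2,r1:Add1,r2:4,r3:Add3
c7: CDB Mul2=4; stall | r0:Add2,r1:Add1,r2:4,r3:Add3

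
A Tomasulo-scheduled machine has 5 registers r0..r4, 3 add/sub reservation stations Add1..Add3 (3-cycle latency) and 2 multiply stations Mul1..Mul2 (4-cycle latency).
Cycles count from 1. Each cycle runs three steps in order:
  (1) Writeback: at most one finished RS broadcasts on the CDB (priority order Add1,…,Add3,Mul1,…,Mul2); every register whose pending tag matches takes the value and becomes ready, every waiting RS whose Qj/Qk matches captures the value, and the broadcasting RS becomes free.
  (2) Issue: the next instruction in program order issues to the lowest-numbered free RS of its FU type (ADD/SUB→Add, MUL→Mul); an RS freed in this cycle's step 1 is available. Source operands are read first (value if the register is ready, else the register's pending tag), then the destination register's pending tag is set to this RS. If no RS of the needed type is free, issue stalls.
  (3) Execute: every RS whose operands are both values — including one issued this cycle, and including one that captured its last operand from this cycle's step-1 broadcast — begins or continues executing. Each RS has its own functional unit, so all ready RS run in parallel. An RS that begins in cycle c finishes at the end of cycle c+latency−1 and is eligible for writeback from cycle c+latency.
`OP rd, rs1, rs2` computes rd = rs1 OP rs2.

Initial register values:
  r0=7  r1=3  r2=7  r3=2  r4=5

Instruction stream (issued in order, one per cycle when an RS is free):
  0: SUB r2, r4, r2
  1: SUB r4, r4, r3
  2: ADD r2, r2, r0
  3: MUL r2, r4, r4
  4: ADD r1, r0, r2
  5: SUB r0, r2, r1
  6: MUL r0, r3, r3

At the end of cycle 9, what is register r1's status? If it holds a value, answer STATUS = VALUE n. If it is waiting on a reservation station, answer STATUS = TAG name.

STATUS = TAG Add1

c1: issue SUB r2<-Add1 | r0:7,r1:3,r2:Add1,r3:2,r4:5
c2: issue SUB r4<-Add2 | r0:7,r1:3,r2:Add1,r3:2,r4:Add2
c3: issue ADD r2<-Add3 | r0:7,r1:3,r2:Add3,r3:2,r4:Add2
c4: CDB Add1=-2; issue MUL r2<-Mul1 | r0:7,r1:3,r2:Mul1,r3:2,r4:Add2
c5: CDB Add2=3; issue ADD r1<-Add1 | r0:7,r1:Add1,r2:Mul1,r3:2,r4:3
c6: issue SUB r0<-Add2 | r0:Add2,r1:Add1,r2:Mul1,r3:2,r4:3
c7: CDB Add3=5; issue MUL r0<-Mul2 | r0:Mul2,r1:Add1,r2:Mul1,r3:2,r4:3
c8: - | r0:Mul2,r1:Add1,r2:Mul1,r3:2,r4:3
c9: CDB Mul1=9 | r0:Mul2,r1:Add1,r2:9,r3:2,r4:3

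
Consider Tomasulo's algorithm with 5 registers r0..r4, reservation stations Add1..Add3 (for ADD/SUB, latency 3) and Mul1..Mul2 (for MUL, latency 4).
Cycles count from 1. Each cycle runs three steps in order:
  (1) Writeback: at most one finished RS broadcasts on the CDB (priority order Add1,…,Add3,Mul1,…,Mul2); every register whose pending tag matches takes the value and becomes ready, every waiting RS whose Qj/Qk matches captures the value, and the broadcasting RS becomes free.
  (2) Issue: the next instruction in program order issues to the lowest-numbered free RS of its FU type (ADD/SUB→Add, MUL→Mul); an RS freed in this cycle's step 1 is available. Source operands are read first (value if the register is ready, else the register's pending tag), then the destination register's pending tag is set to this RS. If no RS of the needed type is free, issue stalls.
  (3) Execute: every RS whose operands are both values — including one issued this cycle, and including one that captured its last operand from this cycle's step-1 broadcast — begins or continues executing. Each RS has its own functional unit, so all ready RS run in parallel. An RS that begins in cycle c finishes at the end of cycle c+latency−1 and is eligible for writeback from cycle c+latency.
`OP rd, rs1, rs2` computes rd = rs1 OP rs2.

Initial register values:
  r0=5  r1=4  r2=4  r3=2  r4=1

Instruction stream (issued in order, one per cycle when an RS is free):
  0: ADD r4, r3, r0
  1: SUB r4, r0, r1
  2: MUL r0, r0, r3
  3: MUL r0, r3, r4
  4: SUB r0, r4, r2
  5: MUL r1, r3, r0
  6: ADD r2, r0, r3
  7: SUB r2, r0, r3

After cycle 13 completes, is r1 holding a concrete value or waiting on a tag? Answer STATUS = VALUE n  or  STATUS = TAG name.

STATUS = VALUE -6

cycle 1: issue ADD r4<-Add1 // r0:5,r1:4,r2:4,r3:2,r4:Add1
cycle 2: issue SUB r4<-Add2 // r0:5,r1:4,r2:4,r3:2,r4:Add2
cycle 3: issue MUL r0<-Mul1 // r0:Mul1,r1:4,r2:4,r3:2,r4:Add2
cycle 4: CDB Add1=7; issue MUL r0<-Mul2 // r0:Mul2,r1:4,r2:4,r3:2,r4:Add2
cycle 5: CDB Add2=1; issue SUB r0<-Add1 // r0:Add1,r1:4,r2:4,r3:2,r4:1
cycle 6: stall // r0:Add1,r1:4,r2:4,r3:2,r4:1
cycle 7: CDB Mul1=10; issue MUL r1<-Mul1 // r0:Add1,r1:Mul1,r2:4,r3:2,r4:1
cycle 8: CDB Add1=-3; issue ADD r2<-Add1 // r0:-3,r1:Mul1,r2:Add1,r3:2,r4:1
cycle 9: CDB Mul2=2; issue SUB r2<-Add2 // r0:-3,r1:Mul1,r2:Add2,r3:2,r4:1
cycle 10: - // r0:-3,r1:Mul1,r2:Add2,r3:2,r4:1
cycle 11: CDB Add1=-1 // r0:-3,r1:Mul1,r2:Add2,r3:2,r4:1
cycle 12: CDB Add2=-5 // r0:-3,r1:Mul1,r2:-5,r3:2,r4:1
cycle 13: CDB Mul1=-6 // r0:-3,r1:-6,r2:-5,r3:2,r4:1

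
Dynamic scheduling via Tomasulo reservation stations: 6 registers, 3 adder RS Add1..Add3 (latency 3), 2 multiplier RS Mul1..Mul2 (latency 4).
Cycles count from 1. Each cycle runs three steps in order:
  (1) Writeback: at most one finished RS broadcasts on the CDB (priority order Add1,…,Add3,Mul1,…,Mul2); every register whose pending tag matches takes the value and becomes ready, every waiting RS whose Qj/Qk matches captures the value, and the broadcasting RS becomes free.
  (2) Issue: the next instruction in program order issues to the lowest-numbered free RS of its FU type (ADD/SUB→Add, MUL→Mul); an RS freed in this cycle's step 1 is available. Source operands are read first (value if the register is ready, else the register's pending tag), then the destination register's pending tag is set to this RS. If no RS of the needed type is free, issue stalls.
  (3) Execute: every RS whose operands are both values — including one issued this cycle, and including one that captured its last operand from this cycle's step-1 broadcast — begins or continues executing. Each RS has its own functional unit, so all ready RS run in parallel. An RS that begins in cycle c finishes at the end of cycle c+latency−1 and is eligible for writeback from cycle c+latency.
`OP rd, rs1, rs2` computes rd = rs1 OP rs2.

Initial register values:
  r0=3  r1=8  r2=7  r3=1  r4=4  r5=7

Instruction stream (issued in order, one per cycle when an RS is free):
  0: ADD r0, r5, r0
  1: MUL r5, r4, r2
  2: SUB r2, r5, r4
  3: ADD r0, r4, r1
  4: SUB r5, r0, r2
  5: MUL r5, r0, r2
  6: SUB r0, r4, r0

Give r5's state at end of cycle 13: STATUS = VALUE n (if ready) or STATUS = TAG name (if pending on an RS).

cycle 1: issue ADD r0<-Add1 // r0:Add1,r1:8,r2:7,r3:1,r4:4,r5:7
cycle 2: issue MUL r5<-Mul1 // r0:Add1,r1:8,r2:7,r3:1,r4:4,r5:Mul1
cycle 3: issue SUB r2<-Add2 // r0:Add1,r1:8,r2:Add2,r3:1,r4:4,r5:Mul1
cycle 4: CDB Add1=10; issue ADD r0<-Add1 // r0:Add1,r1:8,r2:Add2,r3:1,r4:4,r5:Mul1
cycle 5: issue SUB r5<-Add3 // r0:Add1,r1:8,r2:Add2,r3:1,r4:4,r5:Add3
cycle 6: CDB Mul1=28; issue MUL r5<-Mul1 // r0:Add1,r1:8,r2:Add2,r3:1,r4:4,r5:Mul1
cycle 7: CDB Add1=12; issue SUB r0<-Add1 // r0:Add1,r1:8,r2:Add2,r3:1,r4:4,r5:Mul1
cycle 8: - // r0:Add1,r1:8,r2:Add2,r3:1,r4:4,r5:Mul1
cycle 9: CDB Add2=24 // r0:Add1,r1:8,r2:24,r3:1,r4:4,r5:Mul1
cycle 10: CDB Add1=-8 // r0:-8,r1:8,r2:24,r3:1,r4:4,r5:Mul1
cycle 11: - // r0:-8,r1:8,r2:24,r3:1,r4:4,r5:Mul1
cycle 12: CDB Add3=-12 // r0:-8,r1:8,r2:24,r3:1,r4:4,r5:Mul1
cycle 13: CDB Mul1=288 // r0:-8,r1:8,r2:24,r3:1,r4:4,r5:288

STATUS = VALUE 288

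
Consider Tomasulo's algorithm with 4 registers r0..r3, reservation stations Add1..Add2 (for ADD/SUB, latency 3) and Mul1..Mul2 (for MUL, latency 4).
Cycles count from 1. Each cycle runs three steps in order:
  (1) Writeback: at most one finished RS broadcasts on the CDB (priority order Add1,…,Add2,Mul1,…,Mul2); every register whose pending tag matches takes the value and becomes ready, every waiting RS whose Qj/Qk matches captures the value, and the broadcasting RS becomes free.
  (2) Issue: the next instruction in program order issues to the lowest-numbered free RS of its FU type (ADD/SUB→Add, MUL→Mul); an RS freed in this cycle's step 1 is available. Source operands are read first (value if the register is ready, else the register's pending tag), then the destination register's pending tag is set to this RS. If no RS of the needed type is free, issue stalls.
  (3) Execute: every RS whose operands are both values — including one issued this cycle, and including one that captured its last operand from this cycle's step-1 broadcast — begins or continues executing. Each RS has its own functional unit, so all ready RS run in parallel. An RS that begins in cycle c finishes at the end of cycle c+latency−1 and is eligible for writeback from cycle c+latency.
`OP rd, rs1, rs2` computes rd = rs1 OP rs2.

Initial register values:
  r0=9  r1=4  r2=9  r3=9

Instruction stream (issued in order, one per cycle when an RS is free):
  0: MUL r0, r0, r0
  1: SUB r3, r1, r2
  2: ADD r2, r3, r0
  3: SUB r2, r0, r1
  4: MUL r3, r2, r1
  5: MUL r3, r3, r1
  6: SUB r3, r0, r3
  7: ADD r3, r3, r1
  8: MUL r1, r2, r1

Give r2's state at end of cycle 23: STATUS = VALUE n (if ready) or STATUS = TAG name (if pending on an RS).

cycle 1: issue MUL r0<-Mul1 // r0:Mul1,r1:4,r2:9,r3:9
cycle 2: issue SUB r3<-Add1 // r0:Mul1,r1:4,r2:9,r3:Add1
cycle 3: issue ADD r2<-Add2 // r0:Mul1,r1:4,r2:Add2,r3:Add1
cycle 4: stall // r0:Mul1,r1:4,r2:Add2,r3:Add1
cycle 5: CDB Add1=-5; issue SUB r2<-Add1 // r0:Mul1,r1:4,r2:Add1,r3:-5
cycle 6: CDB Mul1=81; issue MUL r3<-Mul1 // r0:81,r1:4,r2:Add1,r3:Mul1
cycle 7: issue MUL r3<-Mul2 // r0:81,r1:4,r2:Add1,r3:Mul2
cycle 8: stall // r0:81,r1:4,r2:Add1,r3:Mul2
cycle 9: CDB Add1=77; issue SUB r3<-Add1 // r0:81,r1:4,r2:77,r3:Add1
cycle 10: CDB Add2=76; issue ADD r3<-Add2 // r0:81,r1:4,r2:77,r3:Add2
cycle 11: stall // r0:81,r1:4,r2:77,r3:Add2
cycle 12: stall // r0:81,r1:4,r2:77,r3:Add2
cycle 13: CDB Mul1=308; issue MUL r1<-Mul1 // r0:81,r1:Mul1,r2:77,r3:Add2
cycle 14: - // r0:81,r1:Mul1,r2:77,r3:Add2
cycle 15: - // r0:81,r1:Mul1,r2:77,r3:Add2
cycle 16: - // r0:81,r1:Mul1,r2:77,r3:Add2
cycle 17: CDB Mul1=308 // r0:81,r1:308,r2:77,r3:Add2
cycle 18: CDB Mul2=1232 // r0:81,r1:308,r2:77,r3:Add2
cycle 19: - // r0:81,r1:308,r2:77,r3:Add2
cycle 20: - // r0:81,r1:308,r2:77,r3:Add2
cycle 21: CDB Add1=-1151 // r0:81,r1:308,r2:77,r3:Add2
cycle 22: - // r0:81,r1:308,r2:77,r3:Add2
cycle 23: - // r0:81,r1:308,r2:77,r3:Add2

STATUS = VALUE 77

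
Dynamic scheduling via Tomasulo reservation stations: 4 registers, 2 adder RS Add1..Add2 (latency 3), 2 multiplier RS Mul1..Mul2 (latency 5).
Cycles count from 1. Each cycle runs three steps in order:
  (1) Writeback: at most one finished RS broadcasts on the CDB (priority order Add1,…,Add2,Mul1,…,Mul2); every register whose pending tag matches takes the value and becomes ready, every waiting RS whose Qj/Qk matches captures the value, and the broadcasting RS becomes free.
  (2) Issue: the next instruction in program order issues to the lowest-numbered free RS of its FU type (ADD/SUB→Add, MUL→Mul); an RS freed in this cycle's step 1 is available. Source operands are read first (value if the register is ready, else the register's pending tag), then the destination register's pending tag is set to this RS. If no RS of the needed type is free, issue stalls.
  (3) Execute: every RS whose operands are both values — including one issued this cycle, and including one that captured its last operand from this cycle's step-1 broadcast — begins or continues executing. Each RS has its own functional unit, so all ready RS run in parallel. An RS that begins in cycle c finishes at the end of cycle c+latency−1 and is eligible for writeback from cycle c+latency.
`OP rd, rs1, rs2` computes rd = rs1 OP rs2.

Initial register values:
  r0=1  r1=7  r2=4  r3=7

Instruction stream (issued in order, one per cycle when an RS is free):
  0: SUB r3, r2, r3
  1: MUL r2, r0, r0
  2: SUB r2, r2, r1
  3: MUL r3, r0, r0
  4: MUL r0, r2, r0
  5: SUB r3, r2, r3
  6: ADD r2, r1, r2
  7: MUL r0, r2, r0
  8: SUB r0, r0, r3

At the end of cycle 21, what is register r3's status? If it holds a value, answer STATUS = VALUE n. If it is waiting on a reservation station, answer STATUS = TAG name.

  c1: issue SUB r3<-Add1  regs: r0:1,r1:7,r2:4,r3:Add1
  c2: issue MUL r2<-Mul1  regs: r0:1,r1:7,r2:Mul1,r3:Add1
  c3: issue SUB r2<-Add2  regs: r0:1,r1:7,r2:Add2,r3:Add1
  c4: CDB Add1=-3; issue MUL r3<-Mul2  regs: r0:1,r1:7,r2:Add2,r3:Mul2
  c5: stall  regs: r0:1,r1:7,r2:Add2,r3:Mul2
  c6: stall  regs: r0:1,r1:7,r2:Add2,r3:Mul2
  c7: CDB Mul1=1; issue MUL r0<-Mul1  regs: r0:Mul1,r1:7,r2:Add2,r3:Mul2
  c8: issue SUB r3<-Add1  regs: r0:Mul1,r1:7,r2:Add2,r3:Add1
  c9: CDB Mul2=1; stall  regs: r0:Mul1,r1:7,r2:Add2,r3:Add1
  c10: CDB Add2=-6; issue ADD r2<-Add2  regs: r0:Mul1,r1:7,r2:Add2,r3:Add1
  c11: issue MUL r0<-Mul2  regs: r0:Mul2,r1:7,r2:Add2,r3:Add1
  c12: stall  regs: r0:Mul2,r1:7,r2:Add2,r3:Add1
  c13: CDB Add1=-7; issue SUB r0<-Add1  regs: r0:Add1,r1:7,r2:Add2,r3:-7
  c14: CDB Add2=1  regs: r0:Add1,r1:7,r2:1,r3:-7
  c15: CDB Mul1=-6  regs: r0:Add1,r1:7,r2:1,r3:-7
  c16: -  regs: r0:Add1,r1:7,r2:1,r3:-7
  c17: -  regs: r0:Add1,r1:7,r2:1,r3:-7
  c18: -  regs: r0:Add1,r1:7,r2:1,r3:-7
  c19: -  regs: r0:Add1,r1:7,r2:1,r3:-7
  c20: CDB Mul2=-6  regs: r0:Add1,r1:7,r2:1,r3:-7
  c21: -  regs: r0:Add1,r1:7,r2:1,r3:-7

STATUS = VALUE -7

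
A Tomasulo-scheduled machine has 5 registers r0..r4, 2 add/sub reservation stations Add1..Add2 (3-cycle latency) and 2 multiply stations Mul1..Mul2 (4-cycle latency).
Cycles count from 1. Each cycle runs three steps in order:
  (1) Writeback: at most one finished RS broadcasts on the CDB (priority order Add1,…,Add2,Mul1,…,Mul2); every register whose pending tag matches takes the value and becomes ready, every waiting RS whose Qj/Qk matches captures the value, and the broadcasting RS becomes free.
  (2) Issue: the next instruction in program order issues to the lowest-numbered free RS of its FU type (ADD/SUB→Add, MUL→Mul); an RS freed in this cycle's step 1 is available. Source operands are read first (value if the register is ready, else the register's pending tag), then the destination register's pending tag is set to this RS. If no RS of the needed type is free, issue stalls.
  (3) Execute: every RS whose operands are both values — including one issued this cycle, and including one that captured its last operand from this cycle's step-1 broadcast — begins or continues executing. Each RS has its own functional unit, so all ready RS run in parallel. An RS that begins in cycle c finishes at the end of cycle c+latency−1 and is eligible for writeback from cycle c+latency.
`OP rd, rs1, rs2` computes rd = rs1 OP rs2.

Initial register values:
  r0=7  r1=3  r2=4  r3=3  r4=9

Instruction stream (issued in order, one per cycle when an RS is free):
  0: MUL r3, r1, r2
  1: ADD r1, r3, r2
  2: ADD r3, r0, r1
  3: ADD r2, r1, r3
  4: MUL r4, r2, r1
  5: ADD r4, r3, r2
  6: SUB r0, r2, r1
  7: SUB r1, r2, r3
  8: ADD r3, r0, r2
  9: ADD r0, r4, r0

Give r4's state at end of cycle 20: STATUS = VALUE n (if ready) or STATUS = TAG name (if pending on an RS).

STATUS = VALUE 62

cycle 1: issue MUL r3<-Mul1 // r0:7,r1:3,r2:4,r3:Mul1,r4:9
cycle 2: issue ADD r1<-Add1 // r0:7,r1:Add1,r2:4,r3:Mul1,r4:9
cycle 3: issue ADD r3<-Add2 // r0:7,r1:Add1,r2:4,r3:Add2,r4:9
cycle 4: stall // r0:7,r1:Add1,r2:4,r3:Add2,r4:9
cycle 5: CDB Mul1=12; stall // r0:7,r1:Add1,r2:4,r3:Add2,r4:9
cycle 6: stall // r0:7,r1:Add1,r2:4,r3:Add2,r4:9
cycle 7: stall // r0:7,r1:Add1,r2:4,r3:Add2,r4:9
cycle 8: CDB Add1=16; issue ADD r2<-Add1 // r0:7,r1:16,r2:Add1,r3:Add2,r4:9
cycle 9: issue MUL r4<-Mul1 // r0:7,r1:16,r2:Add1,r3:Add2,r4:Mul1
cycle 10: stall // r0:7,r1:16,r2:Add1,r3:Add2,r4:Mul1
cycle 11: CDB Add2=23; issue ADD r4<-Add2 // r0:7,r1:16,r2:Add1,r3:23,r4:Add2
cycle 12: stall // r0:7,r1:16,r2:Add1,r3:23,r4:Add2
cycle 13: stall // r0:7,r1:16,r2:Add1,r3:23,r4:Add2
cycle 14: CDB Add1=39; issue SUB r0<-Add1 // r0:Add1,r1:16,r2:39,r3:23,r4:Add2
cycle 15: stall // r0:Add1,r1:16,r2:39,r3:23,r4:Add2
cycle 16: stall // r0:Add1,r1:16,r2:39,r3:23,r4:Add2
cycle 17: CDB Add1=23; issue SUB r1<-Add1 // r0:23,r1:Add1,r2:39,r3:23,r4:Add2
cycle 18: CDB Add2=62; issue ADD r3<-Add2 // r0:23,r1:Add1,r2:39,r3:Add2,r4:62
cycle 19: CDB Mul1=624; stall // r0:23,r1:Add1,r2:39,r3:Add2,r4:62
cycle 20: CDB Add1=16; issue ADD r0<-Add1 // r0:Add1,r1:16,r2:39,r3:Add2,r4:62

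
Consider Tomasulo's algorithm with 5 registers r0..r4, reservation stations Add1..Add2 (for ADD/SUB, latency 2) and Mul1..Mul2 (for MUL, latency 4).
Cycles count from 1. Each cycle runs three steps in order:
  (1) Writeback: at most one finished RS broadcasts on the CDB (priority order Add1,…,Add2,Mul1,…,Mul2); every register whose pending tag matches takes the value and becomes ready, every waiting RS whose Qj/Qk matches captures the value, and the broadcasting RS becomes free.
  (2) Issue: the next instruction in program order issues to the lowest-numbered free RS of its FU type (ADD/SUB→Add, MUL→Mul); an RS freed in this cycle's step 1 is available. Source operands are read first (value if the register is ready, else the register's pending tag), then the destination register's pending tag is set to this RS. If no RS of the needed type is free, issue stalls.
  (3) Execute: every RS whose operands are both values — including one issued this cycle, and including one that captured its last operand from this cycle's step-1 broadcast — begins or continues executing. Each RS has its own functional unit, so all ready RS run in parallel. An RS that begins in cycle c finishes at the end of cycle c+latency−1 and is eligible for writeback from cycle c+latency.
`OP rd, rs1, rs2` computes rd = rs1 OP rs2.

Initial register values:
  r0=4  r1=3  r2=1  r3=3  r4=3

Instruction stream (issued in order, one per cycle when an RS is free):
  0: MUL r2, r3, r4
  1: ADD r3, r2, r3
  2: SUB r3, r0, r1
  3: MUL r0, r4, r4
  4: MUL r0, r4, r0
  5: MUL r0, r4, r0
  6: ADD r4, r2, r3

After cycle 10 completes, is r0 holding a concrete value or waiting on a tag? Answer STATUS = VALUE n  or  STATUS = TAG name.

STATUS = TAG Mul2

cycle 1: issue MUL r2<-Mul1 // r0:4,r1:3,r2:Mul1,r3:3,r4:3
cycle 2: issue ADD r3<-Add1 // r0:4,r1:3,r2:Mul1,r3:Add1,r4:3
cycle 3: issue SUB r3<-Add2 // r0:4,r1:3,r2:Mul1,r3:Add2,r4:3
cycle 4: issue MUL r0<-Mul2 // r0:Mul2,r1:3,r2:Mul1,r3:Add2,r4:3
cycle 5: CDB Add2=1; stall // r0:Mul2,r1:3,r2:Mul1,r3:1,r4:3
cycle 6: CDB Mul1=9; issue MUL r0<-Mul1 // r0:Mul1,r1:3,r2:9,r3:1,r4:3
cycle 7: stall // r0:Mul1,r1:3,r2:9,r3:1,r4:3
cycle 8: CDB Add1=12; stall // r0:Mul1,r1:3,r2:9,r3:1,r4:3
cycle 9: CDB Mul2=9; issue MUL r0<-Mul2 // r0:Mul2,r1:3,r2:9,r3:1,r4:3
cycle 10: issue ADD r4<-Add1 // r0:Mul2,r1:3,r2:9,r3:1,r4:Add1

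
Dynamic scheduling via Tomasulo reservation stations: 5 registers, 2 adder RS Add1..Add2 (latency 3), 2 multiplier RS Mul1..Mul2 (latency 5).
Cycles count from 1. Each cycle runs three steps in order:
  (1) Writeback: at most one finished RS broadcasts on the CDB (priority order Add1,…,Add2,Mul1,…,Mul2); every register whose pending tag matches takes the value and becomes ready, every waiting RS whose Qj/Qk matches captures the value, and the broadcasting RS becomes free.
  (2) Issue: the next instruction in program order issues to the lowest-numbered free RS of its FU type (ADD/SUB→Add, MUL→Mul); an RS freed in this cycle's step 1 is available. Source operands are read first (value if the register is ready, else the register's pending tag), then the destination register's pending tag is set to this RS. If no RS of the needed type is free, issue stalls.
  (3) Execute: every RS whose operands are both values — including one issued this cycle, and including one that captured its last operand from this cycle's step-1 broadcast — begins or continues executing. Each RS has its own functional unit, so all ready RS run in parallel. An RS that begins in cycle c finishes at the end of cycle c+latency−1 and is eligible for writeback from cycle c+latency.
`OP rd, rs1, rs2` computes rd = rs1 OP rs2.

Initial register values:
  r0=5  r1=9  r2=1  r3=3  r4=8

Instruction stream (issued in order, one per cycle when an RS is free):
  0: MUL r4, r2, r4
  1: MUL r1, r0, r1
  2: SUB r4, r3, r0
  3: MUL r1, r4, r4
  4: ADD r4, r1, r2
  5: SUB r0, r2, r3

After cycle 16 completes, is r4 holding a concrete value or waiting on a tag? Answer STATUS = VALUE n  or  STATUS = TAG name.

cycle 1: issue MUL r4<-Mul1 // r0:5,r1:9,r2:1,r3:3,r4:Mul1
cycle 2: issue MUL r1<-Mul2 // r0:5,r1:Mul2,r2:1,r3:3,r4:Mul1
cycle 3: issue SUB r4<-Add1 // r0:5,r1:Mul2,r2:1,r3:3,r4:Add1
cycle 4: stall // r0:5,r1:Mul2,r2:1,r3:3,r4:Add1
cycle 5: stall // r0:5,r1:Mul2,r2:1,r3:3,r4:Add1
cycle 6: CDB Add1=-2; stall // r0:5,r1:Mul2,r2:1,r3:3,r4:-2
cycle 7: CDB Mul1=8; issue MUL r1<-Mul1 // r0:5,r1:Mul1,r2:1,r3:3,r4:-2
cycle 8: CDB Mul2=45; issue ADD r4<-Add1 // r0:5,r1:Mul1,r2:1,r3:3,r4:Add1
cycle 9: issue SUB r0<-Add2 // r0:Add2,r1:Mul1,r2:1,r3:3,r4:Add1
cycle 10: - // r0:Add2,r1:Mul1,r2:1,r3:3,r4:Add1
cycle 11: - // r0:Add2,r1:Mul1,r2:1,r3:3,r4:Add1
cycle 12: CDB Add2=-2 // r0:-2,r1:Mul1,r2:1,r3:3,r4:Add1
cycle 13: CDB Mul1=4 // r0:-2,r1:4,r2:1,r3:3,r4:Add1
cycle 14: - // r0:-2,r1:4,r2:1,r3:3,r4:Add1
cycle 15: - // r0:-2,r1:4,r2:1,r3:3,r4:Add1
cycle 16: CDB Add1=5 // r0:-2,r1:4,r2:1,r3:3,r4:5

STATUS = VALUE 5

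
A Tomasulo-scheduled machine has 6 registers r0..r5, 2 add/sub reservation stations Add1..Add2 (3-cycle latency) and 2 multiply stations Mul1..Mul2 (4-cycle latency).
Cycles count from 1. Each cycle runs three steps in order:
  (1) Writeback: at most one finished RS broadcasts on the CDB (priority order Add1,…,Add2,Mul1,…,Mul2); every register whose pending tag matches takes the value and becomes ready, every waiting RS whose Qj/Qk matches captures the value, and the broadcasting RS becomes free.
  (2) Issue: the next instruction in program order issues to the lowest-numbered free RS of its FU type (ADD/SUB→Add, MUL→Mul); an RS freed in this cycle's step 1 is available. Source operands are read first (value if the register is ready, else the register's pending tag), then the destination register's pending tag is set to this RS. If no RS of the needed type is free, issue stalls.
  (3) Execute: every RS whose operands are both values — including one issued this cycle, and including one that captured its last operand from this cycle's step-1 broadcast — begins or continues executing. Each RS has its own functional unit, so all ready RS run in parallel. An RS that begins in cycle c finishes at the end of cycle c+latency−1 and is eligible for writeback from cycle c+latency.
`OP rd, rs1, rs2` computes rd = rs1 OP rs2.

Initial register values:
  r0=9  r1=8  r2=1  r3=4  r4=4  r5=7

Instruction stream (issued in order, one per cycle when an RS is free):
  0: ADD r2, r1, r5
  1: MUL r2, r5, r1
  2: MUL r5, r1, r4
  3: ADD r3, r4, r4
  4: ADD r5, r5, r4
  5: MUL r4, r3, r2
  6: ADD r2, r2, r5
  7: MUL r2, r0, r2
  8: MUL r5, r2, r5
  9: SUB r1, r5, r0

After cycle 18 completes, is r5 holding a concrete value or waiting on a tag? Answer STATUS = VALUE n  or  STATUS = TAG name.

c1: issue ADD r2<-Add1 | r0:9,r1:8,r2:Add1,r3:4,r4:4,r5:7
c2: issue MUL r2<-Mul1 | r0:9,r1:8,r2:Mul1,r3:4,r4:4,r5:7
c3: issue MUL r5<-Mul2 | r0:9,r1:8,r2:Mul1,r3:4,r4:4,r5:Mul2
c4: CDB Add1=15; issue ADD r3<-Add1 | r0:9,r1:8,r2:Mul1,r3:Add1,r4:4,r5:Mul2
c5: issue ADD r5<-Add2 | r0:9,r1:8,r2:Mul1,r3:Add1,r4:4,r5:Add2
c6: CDB Mul1=56; issue MUL r4<-Mul1 | r0:9,r1:8,r2:56,r3:Add1,r4:Mul1,r5:Add2
c7: CDB Add1=8; issue ADD r2<-Add1 | r0:9,r1:8,r2:Add1,r3:8,r4:Mul1,r5:Add2
c8: CDB Mul2=32; issue MUL r2<-Mul2 | r0:9,r1:8,r2:Mul2,r3:8,r4:Mul1,r5:Add2
c9: stall | r0:9,r1:8,r2:Mul2,r3:8,r4:Mul1,r5:Add2
c10: stall | r0:9,r1:8,r2:Mul2,r3:8,r4:Mul1,r5:Add2
c11: CDB Add2=36; stall | r0:9,r1:8,r2:Mul2,r3:8,r4:Mul1,r5:36
c12: CDB Mul1=448; issue MUL r5<-Mul1 | r0:9,r1:8,r2:Mul2,r3:8,r4:448,r5:Mul1
c13: issue SUB r1<-Add2 | r0:9,r1:Add2,r2:Mul2,r3:8,r4:448,r5:Mul1
c14: CDB Add1=92 | r0:9,r1:Add2,r2:Mul2,r3:8,r4:448,r5:Mul1
c15: - | r0:9,r1:Add2,r2:Mul2,r3:8,r4:448,r5:Mul1
c16: - | r0:9,r1:Add2,r2:Mul2,r3:8,r4:448,r5:Mul1
c17: - | r0:9,r1:Add2,r2:Mul2,r3:8,r4:448,r5:Mul1
c18: CDB Mul2=828 | r0:9,r1:Add2,r2:828,r3:8,r4:448,r5:Mul1

STATUS = TAG Mul1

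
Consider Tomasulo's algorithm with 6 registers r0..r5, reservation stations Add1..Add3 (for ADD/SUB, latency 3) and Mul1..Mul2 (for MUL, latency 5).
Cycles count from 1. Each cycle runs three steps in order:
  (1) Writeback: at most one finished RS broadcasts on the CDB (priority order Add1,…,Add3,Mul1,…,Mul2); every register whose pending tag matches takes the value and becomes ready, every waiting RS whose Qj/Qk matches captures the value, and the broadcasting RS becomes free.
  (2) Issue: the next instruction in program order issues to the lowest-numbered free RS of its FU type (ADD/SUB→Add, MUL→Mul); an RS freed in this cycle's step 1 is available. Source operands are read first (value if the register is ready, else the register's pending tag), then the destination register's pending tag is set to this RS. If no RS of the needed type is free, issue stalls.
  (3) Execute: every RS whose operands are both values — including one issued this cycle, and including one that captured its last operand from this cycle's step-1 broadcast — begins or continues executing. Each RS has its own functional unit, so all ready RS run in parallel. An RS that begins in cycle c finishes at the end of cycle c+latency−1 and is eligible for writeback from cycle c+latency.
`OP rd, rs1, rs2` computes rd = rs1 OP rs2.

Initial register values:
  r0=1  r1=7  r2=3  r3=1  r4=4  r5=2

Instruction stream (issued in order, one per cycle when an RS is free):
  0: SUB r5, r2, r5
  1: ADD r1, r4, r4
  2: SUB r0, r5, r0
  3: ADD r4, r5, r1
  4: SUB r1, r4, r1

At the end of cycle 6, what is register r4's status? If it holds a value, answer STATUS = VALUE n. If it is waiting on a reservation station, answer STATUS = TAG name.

c1: issue SUB r5<-Add1 | r0:1,r1:7,r2:3,r3:1,r4:4,r5:Add1
c2: issue ADD r1<-Add2 | r0:1,r1:Add2,r2:3,r3:1,r4:4,r5:Add1
c3: issue SUB r0<-Add3 | r0:Add3,r1:Add2,r2:3,r3:1,r4:4,r5:Add1
c4: CDB Add1=1; issue ADD r4<-Add1 | r0:Add3,r1:Add2,r2:3,r3:1,r4:Add1,r5:1
c5: CDB Add2=8; issue SUB r1<-Add2 | r0:Add3,r1:Add2,r2:3,r3:1,r4:Add1,r5:1
c6: - | r0:Add3,r1:Add2,r2:3,r3:1,r4:Add1,r5:1

STATUS = TAG Add1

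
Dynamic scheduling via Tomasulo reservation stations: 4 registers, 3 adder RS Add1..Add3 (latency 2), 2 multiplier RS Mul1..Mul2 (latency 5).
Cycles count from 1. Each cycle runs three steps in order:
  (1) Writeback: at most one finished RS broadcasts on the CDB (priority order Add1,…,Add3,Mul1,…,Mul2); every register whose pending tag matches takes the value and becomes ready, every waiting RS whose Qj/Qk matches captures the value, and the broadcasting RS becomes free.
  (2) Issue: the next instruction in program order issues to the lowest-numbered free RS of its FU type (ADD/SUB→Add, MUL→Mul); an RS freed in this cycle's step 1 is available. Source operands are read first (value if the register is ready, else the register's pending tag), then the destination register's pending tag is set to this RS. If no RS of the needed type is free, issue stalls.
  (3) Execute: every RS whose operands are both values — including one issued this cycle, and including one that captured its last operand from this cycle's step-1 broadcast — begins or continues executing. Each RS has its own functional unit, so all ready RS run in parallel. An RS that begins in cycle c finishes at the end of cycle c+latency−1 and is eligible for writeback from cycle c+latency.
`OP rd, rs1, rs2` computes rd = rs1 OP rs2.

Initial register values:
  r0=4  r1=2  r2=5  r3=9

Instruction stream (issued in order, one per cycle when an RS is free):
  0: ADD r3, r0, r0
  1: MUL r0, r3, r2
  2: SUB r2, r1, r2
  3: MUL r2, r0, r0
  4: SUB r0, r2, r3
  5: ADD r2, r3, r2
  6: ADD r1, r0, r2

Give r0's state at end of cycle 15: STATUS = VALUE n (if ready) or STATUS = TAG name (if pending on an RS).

STATUS = VALUE 1592

c1: issue ADD r3<-Add1 | r0:4,r1:2,r2:5,r3:Add1
c2: issue MUL r0<-Mul1 | r0:Mul1,r1:2,r2:5,r3:Add1
c3: CDB Add1=8; issue SUB r2<-Add1 | r0:Mul1,r1:2,r2:Add1,r3:8
c4: issue MUL r2<-Mul2 | r0:Mul1,r1:2,r2:Mul2,r3:8
c5: CDB Add1=-3; issue SUB r0<-Add1 | r0:Add1,r1:2,r2:Mul2,r3:8
c6: issue ADD r2<-Add2 | r0:Add1,r1:2,r2:Add2,r3:8
c7: issue ADD r1<-Add3 | r0:Add1,r1:Add3,r2:Add2,r3:8
c8: CDB Mul1=40 | r0:Add1,r1:Add3,r2:Add2,r3:8
c9: - | r0:Add1,r1:Add3,r2:Add2,r3:8
c10: - | r0:Add1,r1:Add3,r2:Add2,r3:8
c11: - | r0:Add1,r1:Add3,r2:Add2,r3:8
c12: - | r0:Add1,r1:Add3,r2:Add2,r3:8
c13: CDB Mul2=1600 | r0:Add1,r1:Add3,r2:Add2,r3:8
c14: - | r0:Add1,r1:Add3,r2:Add2,r3:8
c15: CDB Add1=1592 | r0:1592,r1:Add3,r2:Add2,r3:8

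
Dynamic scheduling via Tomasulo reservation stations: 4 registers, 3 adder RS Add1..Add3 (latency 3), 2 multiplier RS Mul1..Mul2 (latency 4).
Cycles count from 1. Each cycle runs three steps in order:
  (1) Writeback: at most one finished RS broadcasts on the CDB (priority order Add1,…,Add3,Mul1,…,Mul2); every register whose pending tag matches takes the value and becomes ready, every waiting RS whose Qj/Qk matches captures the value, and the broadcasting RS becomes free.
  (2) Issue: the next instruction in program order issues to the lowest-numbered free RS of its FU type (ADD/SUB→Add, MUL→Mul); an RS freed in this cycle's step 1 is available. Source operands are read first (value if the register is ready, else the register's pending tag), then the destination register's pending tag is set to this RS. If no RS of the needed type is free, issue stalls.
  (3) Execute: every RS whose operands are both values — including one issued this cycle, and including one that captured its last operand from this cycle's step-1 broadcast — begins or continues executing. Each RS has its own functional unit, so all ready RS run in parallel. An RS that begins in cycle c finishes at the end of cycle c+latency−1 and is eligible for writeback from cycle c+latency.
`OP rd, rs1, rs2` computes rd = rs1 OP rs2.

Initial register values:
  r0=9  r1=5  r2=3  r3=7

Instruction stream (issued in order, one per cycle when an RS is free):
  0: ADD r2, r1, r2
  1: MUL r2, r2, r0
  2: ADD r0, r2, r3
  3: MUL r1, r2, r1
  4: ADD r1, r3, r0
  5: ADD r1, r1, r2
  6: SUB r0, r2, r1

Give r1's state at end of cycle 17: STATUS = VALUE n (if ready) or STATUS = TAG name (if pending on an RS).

c1: issue ADD r2<-Add1 | r0:9,r1:5,r2:Add1,r3:7
c2: issue MUL r2<-Mul1 | r0:9,r1:5,r2:Mul1,r3:7
c3: issue ADD r0<-Add2 | r0:Add2,r1:5,r2:Mul1,r3:7
c4: CDB Add1=8; issue MUL r1<-Mul2 | r0:Add2,r1:Mul2,r2:Mul1,r3:7
c5: issue ADD r1<-Add1 | r0:Add2,r1:Add1,r2:Mul1,r3:7
c6: issue ADD r1<-Add3 | r0:Add2,r1:Add3,r2:Mul1,r3:7
c7: stall | r0:Add2,r1:Add3,r2:Mul1,r3:7
c8: CDB Mul1=72; stall | r0:Add2,r1:Add3,r2:72,r3:7
c9: stall | r0:Add2,r1:Add3,r2:72,r3:7
c10: stall | r0:Add2,r1:Add3,r2:72,r3:7
c11: CDB Add2=79; issue SUB r0<-Add2 | r0:Add2,r1:Add3,r2:72,r3:7
c12: CDB Mul2=360 | r0:Add2,r1:Add3,r2:72,r3:7
c13: - | r0:Add2,r1:Add3,r2:72,r3:7
c14: CDB Add1=86 | r0:Add2,r1:Add3,r2:72,r3:7
c15: - | r0:Add2,r1:Add3,r2:72,r3:7
c16: - | r0:Add2,r1:Add3,r2:72,r3:7
c17: CDB Add3=158 | r0:Add2,r1:158,r2:72,r3:7

STATUS = VALUE 158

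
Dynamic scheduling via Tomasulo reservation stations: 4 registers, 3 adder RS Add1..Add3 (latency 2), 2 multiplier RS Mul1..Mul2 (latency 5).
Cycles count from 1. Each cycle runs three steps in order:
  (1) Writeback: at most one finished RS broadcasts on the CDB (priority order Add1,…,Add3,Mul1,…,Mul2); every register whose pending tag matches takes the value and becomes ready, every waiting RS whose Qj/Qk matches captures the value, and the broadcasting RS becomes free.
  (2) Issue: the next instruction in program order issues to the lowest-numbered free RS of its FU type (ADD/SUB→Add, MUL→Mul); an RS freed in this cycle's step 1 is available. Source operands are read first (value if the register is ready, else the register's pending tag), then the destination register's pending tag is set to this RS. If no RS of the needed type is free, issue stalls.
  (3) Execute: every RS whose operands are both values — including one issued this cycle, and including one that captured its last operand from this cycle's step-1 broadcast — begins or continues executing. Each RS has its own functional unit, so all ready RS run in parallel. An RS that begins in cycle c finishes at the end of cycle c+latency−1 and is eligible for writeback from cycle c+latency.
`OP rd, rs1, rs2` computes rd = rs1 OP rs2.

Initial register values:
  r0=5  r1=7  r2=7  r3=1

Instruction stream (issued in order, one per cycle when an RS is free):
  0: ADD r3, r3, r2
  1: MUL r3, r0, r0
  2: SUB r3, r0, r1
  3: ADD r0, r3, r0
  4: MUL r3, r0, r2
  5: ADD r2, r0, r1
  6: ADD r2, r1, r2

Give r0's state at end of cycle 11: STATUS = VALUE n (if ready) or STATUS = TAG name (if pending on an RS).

c1: issue ADD r3<-Add1 | r0:5,r1:7,r2:7,r3:Add1
c2: issue MUL r3<-Mul1 | r0:5,r1:7,r2:7,r3:Mul1
c3: CDB Add1=8; issue SUB r3<-Add1 | r0:5,r1:7,r2:7,r3:Add1
c4: issue ADD r0<-Add2 | r0:Add2,r1:7,r2:7,r3:Add1
c5: CDB Add1=-2; issue MUL r3<-Mul2 | r0:Add2,r1:7,r2:7,r3:Mul2
c6: issue ADD r2<-Add1 | r0:Add2,r1:7,r2:Add1,r3:Mul2
c7: CDB Add2=3; issue ADD r2<-Add2 | r0:3,r1:7,r2:Add2,r3:Mul2
c8: CDB Mul1=25 | r0:3,r1:7,r2:Add2,r3:Mul2
c9: CDB Add1=10 | r0:3,r1:7,r2:Add2,r3:Mul2
c10: - | r0:3,r1:7,r2:Add2,r3:Mul2
c11: CDB Add2=17 | r0:3,r1:7,r2:17,r3:Mul2

STATUS = VALUE 3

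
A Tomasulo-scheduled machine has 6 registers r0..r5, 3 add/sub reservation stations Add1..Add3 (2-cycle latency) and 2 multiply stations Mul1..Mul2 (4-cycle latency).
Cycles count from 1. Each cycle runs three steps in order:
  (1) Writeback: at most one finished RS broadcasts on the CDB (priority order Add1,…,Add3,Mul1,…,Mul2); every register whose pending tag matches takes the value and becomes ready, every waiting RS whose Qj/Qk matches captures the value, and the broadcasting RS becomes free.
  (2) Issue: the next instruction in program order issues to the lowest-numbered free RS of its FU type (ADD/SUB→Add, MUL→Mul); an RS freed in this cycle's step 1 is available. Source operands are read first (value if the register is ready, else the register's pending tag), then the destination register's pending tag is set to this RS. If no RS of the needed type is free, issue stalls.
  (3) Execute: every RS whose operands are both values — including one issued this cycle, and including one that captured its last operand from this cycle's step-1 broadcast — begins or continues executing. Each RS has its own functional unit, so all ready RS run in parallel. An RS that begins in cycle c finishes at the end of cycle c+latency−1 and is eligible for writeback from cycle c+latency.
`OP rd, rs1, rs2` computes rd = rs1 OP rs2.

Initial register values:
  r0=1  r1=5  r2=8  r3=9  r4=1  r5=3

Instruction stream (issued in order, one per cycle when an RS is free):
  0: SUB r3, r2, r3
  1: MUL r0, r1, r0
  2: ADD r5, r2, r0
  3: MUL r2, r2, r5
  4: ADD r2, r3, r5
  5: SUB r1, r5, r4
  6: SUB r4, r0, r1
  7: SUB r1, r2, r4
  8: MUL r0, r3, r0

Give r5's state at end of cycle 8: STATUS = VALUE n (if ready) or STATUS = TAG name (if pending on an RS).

STATUS = VALUE 13

cycle 1: issue SUB r3<-Add1 // r0:1,r1:5,r2:8,r3:Add1,r4:1,r5:3
cycle 2: issue MUL r0<-Mul1 // r0:Mul1,r1:5,r2:8,r3:Add1,r4:1,r5:3
cycle 3: CDB Add1=-1; issue ADD r5<-Add1 // r0:Mul1,r1:5,r2:8,r3:-1,r4:1,r5:Add1
cycle 4: issue MUL r2<-Mul2 // r0:Mul1,r1:5,r2:Mul2,r3:-1,r4:1,r5:Add1
cycle 5: issue ADD r2<-Add2 // r0:Mul1,r1:5,r2:Add2,r3:-1,r4:1,r5:Add1
cycle 6: CDB Mul1=5; issue SUB r1<-Add3 // r0:5,r1:Add3,r2:Add2,r3:-1,r4:1,r5:Add1
cycle 7: stall // r0:5,r1:Add3,r2:Add2,r3:-1,r4:1,r5:Add1
cycle 8: CDB Add1=13; issue SUB r4<-Add1 // r0:5,r1:Add3,r2:Add2,r3:-1,r4:Add1,r5:13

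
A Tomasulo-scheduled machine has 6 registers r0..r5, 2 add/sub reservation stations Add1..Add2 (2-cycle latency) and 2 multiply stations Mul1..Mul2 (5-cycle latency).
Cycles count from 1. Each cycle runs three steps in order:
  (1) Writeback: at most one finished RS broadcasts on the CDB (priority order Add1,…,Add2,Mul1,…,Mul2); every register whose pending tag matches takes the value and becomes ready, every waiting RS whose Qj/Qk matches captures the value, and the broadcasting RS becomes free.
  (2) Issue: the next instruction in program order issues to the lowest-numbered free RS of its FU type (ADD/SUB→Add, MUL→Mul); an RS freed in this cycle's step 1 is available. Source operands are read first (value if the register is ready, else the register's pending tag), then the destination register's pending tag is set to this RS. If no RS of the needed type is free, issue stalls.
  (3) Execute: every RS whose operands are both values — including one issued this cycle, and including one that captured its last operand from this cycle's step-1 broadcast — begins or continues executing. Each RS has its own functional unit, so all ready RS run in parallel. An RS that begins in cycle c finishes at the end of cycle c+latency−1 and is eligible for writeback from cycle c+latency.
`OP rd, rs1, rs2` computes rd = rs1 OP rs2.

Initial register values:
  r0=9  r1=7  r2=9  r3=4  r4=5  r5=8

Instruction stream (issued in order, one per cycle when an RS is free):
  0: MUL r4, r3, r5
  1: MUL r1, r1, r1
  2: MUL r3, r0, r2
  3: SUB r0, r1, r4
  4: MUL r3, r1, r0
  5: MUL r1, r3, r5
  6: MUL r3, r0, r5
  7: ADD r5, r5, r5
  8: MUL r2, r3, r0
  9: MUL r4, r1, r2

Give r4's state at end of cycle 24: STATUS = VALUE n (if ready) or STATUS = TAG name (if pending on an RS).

STATUS = TAG Mul2

  c1: issue MUL r4<-Mul1  regs: r0:9,r1:7,r2:9,r3:4,r4:Mul1,r5:8
  c2: issue MUL r1<-Mul2  regs: r0:9,r1:Mul2,r2:9,r3:4,r4:Mul1,r5:8
  c3: stall  regs: r0:9,r1:Mul2,r2:9,r3:4,r4:Mul1,r5:8
  c4: stall  regs: r0:9,r1:Mul2,r2:9,r3:4,r4:Mul1,r5:8
  c5: stall  regs: r0:9,r1:Mul2,r2:9,r3:4,r4:Mul1,r5:8
  c6: CDB Mul1=32; issue MUL r3<-Mul1  regs: r0:9,r1:Mul2,r2:9,r3:Mul1,r4:32,r5:8
  c7: CDB Mul2=49; issue SUB r0<-Add1  regs: r0:Add1,r1:49,r2:9,r3:Mul1,r4:32,r5:8
  c8: issue MUL r3<-Mul2  regs: r0:Add1,r1:49,r2:9,r3:Mul2,r4:32,r5:8
  c9: CDB Add1=17; stall  regs: r0:17,r1:49,r2:9,r3:Mul2,r4:32,r5:8
  c10: stall  regs: r0:17,r1:49,r2:9,r3:Mul2,r4:32,r5:8
  c11: CDB Mul1=81; issue MUL r1<-Mul1  regs: r0:17,r1:Mul1,r2:9,r3:Mul2,r4:32,r5:8
  c12: stall  regs: r0:17,r1:Mul1,r2:9,r3:Mul2,r4:32,r5:8
  c13: stall  regs: r0:17,r1:Mul1,r2:9,r3:Mul2,r4:32,r5:8
  c14: CDB Mul2=833; issue MUL r3<-Mul2  regs: r0:17,r1:Mul1,r2:9,r3:Mul2,r4:32,r5:8
  c15: issue ADD r5<-Add1  regs: r0:17,r1:Mul1,r2:9,r3:Mul2,r4:32,r5:Add1
  c16: stall  regs: r0:17,r1:Mul1,r2:9,r3:Mul2,r4:32,r5:Add1
  c17: CDB Add1=16; stall  regs: r0:17,r1:Mul1,r2:9,r3:Mul2,r4:32,r5:16
  c18: stall  regs: r0:17,r1:Mul1,r2:9,r3:Mul2,r4:32,r5:16
  c19: CDB Mul1=6664; issue MUL r2<-Mul1  regs: r0:17,r1:6664,r2:Mul1,r3:Mul2,r4:32,r5:16
  c20: CDB Mul2=136; issue MUL r4<-Mul2  regs: r0:17,r1:6664,r2:Mul1,r3:136,r4:Mul2,r5:16
  c21: -  regs: r0:17,r1:6664,r2:Mul1,r3:136,r4:Mul2,r5:16
  c22: -  regs: r0:17,r1:6664,r2:Mul1,r3:136,r4:Mul2,r5:16
  c23: -  regs: r0:17,r1:6664,r2:Mul1,r3:136,r4:Mul2,r5:16
  c24: -  regs: r0:17,r1:6664,r2:Mul1,r3:136,r4:Mul2,r5:16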